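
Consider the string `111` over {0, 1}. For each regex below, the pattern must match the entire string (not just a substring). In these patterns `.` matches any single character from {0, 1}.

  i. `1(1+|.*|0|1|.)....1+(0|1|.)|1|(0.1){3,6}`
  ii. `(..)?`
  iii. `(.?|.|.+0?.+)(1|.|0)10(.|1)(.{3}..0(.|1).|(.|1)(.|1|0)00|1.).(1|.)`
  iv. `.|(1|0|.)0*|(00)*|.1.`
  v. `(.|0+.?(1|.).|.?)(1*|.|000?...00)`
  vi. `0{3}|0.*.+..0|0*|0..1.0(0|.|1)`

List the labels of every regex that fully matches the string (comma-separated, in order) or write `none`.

iv, v

i → no match
ii → no match
iii → no match
iv → match
v → match
vi → no match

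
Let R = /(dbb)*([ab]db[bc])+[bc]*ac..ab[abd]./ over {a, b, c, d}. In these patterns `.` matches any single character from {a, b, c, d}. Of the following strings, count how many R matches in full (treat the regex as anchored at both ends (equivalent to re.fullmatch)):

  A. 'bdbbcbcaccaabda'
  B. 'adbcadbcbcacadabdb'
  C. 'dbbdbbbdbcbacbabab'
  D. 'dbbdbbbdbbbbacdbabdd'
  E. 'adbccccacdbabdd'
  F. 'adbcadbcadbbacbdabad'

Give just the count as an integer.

A → match
B → match
C → no match
D → match
E → match
F → match
Total matched: 5

5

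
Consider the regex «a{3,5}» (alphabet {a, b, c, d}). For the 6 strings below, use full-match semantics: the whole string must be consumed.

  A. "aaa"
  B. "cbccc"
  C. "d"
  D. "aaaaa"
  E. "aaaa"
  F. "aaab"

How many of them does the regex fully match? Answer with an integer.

3

A. "aaa" → match
B. "cbccc" → no match — must start with "a"
C. "d" → no match — must start with "a"
D. "aaaaa" → match
E. "aaaa" → match
F. "aaab" → no match — must end with "a"
Total matched: 3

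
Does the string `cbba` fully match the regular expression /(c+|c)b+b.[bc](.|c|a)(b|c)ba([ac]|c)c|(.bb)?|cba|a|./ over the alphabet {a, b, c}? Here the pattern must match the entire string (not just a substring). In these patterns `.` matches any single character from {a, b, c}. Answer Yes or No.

No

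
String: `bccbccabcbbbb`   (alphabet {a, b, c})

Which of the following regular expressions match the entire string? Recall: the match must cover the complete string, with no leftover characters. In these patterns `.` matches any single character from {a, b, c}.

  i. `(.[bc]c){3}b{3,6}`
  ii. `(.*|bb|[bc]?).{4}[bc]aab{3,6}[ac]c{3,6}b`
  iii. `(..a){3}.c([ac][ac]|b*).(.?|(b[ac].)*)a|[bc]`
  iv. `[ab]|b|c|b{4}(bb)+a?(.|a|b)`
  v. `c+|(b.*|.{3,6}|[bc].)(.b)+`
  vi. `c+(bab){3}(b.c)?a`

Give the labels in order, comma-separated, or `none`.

i, v

i → match
ii → no match — must end with `cb`
iii → no match
iv → no match
v → match
vi → no match — must start with `c`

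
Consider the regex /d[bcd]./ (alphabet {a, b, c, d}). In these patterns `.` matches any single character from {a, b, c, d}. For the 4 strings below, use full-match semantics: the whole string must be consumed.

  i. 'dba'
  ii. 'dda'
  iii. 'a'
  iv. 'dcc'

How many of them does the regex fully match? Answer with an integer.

3

i → match
ii → match
iii → no match — must start with 'd'
iv → match
Total matched: 3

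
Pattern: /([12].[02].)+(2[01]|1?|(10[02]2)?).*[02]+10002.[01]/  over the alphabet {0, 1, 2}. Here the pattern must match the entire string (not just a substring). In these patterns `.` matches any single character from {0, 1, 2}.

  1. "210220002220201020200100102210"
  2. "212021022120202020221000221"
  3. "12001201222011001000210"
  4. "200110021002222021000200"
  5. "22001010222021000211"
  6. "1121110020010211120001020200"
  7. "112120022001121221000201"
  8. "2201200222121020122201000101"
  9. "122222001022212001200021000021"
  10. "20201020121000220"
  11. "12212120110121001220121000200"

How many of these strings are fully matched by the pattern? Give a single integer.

7

1 → no match
2 → match
3 → match
4 → match
5 → match
6 → no match
7 → match
8 → no match
9 → no match
10 → match
11 → match
Total matched: 7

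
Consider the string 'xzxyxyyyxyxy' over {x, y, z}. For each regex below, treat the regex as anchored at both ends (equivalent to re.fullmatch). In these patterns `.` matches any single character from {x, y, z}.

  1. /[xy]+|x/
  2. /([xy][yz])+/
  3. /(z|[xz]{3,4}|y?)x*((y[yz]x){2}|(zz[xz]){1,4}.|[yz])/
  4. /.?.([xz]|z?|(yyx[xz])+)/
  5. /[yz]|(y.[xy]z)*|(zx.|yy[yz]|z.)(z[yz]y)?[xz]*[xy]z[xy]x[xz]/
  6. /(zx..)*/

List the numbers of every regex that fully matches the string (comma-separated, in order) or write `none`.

2

1 → no match
2 → match
3 → no match
4 → no match
5 → no match
6 → no match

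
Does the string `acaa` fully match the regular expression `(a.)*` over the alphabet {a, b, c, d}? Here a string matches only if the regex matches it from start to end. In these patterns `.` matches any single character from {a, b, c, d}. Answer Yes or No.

Yes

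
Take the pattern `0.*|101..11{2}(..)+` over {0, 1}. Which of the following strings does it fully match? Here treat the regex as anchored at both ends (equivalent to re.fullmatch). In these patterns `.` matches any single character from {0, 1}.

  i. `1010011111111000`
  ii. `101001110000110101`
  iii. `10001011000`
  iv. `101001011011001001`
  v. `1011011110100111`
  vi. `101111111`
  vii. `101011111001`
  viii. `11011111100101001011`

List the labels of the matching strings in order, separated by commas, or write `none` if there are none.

i, ii, v, vii

i → match
ii → match
iii → no match
iv → no match
v → match
vi → no match
vii → match
viii → no match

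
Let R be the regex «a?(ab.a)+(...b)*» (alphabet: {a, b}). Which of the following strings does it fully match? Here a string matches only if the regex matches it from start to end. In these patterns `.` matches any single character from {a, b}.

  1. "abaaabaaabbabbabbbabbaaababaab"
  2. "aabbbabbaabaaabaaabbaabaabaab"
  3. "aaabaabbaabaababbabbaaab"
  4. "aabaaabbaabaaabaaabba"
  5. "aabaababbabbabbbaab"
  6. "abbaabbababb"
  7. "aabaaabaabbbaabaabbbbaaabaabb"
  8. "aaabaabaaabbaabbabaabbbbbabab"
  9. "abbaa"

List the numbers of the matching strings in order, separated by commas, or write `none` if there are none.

4, 6

1 → no match
2 → no match
3 → no match
4 → match
5 → no match
6 → match
7 → no match
8 → no match
9 → no match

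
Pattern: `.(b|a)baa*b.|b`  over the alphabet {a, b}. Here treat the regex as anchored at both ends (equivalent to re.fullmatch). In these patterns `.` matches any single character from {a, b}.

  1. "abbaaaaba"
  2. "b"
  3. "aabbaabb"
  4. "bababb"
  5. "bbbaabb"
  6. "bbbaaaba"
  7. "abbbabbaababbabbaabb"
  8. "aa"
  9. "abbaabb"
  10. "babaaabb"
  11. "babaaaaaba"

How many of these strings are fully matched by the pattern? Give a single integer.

1 → match
2 → match
3 → no match
4 → match
5 → match
6 → match
7 → no match
8 → no match
9 → match
10 → match
11 → match
Total matched: 8

8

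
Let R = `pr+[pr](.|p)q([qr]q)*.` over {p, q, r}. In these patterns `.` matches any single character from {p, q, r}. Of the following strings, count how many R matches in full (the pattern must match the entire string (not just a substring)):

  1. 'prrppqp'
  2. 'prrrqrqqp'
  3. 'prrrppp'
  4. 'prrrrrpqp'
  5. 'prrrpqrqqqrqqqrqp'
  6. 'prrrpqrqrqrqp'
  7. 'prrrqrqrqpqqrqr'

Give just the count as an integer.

4

1. 'prrppqp' → match
2. 'prrrqrqqp' → no match
3. 'prrrppp' → no match
4. 'prrrrrpqp' → match
5 → match
6 → match
7 → no match
Total matched: 4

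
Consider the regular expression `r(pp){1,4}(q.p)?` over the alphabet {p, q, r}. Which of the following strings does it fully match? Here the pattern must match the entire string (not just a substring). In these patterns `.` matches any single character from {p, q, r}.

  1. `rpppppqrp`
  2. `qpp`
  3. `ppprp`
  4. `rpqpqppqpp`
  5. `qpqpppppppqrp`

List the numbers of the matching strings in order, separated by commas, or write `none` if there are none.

none

1. `rpppppqrp` → no match
2. `qpp` → no match — must start with `rpp`
3. `ppprp` → no match — must start with `rpp`
4. `rpqpqppqpp` → no match — must start with `rpp`
5 → no match — must start with `rpp`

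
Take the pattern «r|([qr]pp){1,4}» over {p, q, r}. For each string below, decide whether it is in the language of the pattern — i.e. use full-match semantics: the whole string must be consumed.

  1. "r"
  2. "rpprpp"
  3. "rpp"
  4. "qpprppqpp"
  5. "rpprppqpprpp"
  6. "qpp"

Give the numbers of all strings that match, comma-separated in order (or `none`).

1 → match
2 → match
3 → match
4 → match
5 → match
6 → match

1, 2, 3, 4, 5, 6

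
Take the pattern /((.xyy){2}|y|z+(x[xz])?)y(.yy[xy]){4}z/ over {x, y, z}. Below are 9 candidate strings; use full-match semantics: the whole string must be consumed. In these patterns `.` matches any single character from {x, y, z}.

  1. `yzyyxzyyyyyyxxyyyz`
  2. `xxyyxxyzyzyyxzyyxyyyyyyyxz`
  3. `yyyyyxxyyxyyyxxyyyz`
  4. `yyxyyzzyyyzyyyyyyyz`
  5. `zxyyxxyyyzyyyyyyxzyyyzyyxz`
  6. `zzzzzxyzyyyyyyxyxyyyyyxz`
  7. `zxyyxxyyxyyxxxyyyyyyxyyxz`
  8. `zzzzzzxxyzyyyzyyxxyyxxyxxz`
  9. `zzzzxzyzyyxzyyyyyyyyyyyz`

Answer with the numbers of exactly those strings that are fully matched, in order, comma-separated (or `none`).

3, 5, 9

1 → no match
2 → no match
3 → match
4 → no match
5 → match
6 → no match
7 → no match
8 → no match
9 → match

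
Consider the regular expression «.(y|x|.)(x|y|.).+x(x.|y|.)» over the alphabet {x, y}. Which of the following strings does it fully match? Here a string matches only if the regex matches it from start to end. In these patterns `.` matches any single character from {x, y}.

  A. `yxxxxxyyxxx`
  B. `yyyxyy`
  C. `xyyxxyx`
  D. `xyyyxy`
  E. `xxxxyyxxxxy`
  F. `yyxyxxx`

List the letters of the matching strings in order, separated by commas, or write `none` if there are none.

A, D, E, F

A. `yxxxxxyyxxx` → match
B. `yyyxyy` → no match
C. `xyyxxyx` → no match
D. `xyyyxy` → match
E. `xxxxyyxxxxy` → match
F. `yyxyxxx` → match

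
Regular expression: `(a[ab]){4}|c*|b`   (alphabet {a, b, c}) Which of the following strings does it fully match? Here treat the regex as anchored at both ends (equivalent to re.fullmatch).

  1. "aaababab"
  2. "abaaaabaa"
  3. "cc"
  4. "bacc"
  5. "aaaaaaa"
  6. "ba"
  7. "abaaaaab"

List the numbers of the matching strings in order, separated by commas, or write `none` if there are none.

1, 3, 7

1 → match
2 → no match
3 → match
4 → no match
5 → no match
6 → no match
7 → match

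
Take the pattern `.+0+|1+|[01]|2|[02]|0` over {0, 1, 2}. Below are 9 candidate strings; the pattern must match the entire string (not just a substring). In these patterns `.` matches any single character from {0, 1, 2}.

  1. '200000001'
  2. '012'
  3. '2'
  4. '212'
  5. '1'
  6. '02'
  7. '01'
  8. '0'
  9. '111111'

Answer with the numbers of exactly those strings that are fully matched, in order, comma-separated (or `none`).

1 → no match
2 → no match
3 → match
4 → no match
5 → match
6 → no match
7 → no match
8 → match
9 → match

3, 5, 8, 9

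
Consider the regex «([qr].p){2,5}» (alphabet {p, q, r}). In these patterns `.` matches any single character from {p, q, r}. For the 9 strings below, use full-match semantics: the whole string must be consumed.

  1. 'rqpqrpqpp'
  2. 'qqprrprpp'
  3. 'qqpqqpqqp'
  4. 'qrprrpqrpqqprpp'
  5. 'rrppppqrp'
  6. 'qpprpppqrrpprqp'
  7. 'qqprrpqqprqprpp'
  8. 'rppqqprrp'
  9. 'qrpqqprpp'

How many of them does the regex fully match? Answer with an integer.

1. 'rqpqrpqpp' → match
2. 'qqprrprpp' → match
3. 'qqpqqpqqp' → match
4 → match
5. 'rrppppqrp' → no match
6 → no match
7 → match
8. 'rppqqprrp' → match
9. 'qrpqqprpp' → match
Total matched: 7

7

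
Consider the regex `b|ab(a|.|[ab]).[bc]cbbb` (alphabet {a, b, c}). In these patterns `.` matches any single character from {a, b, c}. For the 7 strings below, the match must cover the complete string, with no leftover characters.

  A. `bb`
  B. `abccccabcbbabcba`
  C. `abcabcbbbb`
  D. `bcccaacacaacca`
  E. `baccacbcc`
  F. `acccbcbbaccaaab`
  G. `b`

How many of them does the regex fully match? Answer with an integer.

A → no match
B → no match
C → no match
D → no match
E → no match
F → no match
G → match
Total matched: 1

1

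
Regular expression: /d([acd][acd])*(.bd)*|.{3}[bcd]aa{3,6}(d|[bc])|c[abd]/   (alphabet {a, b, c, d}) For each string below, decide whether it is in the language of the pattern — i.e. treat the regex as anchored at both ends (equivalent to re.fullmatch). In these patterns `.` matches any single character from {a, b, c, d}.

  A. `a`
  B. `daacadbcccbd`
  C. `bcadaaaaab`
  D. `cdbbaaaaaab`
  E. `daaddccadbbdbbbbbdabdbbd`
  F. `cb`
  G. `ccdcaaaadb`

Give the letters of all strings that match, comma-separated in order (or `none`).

C, D, F

A. `a` → no match
B. `daacadbcccbd` → no match
C. `bcadaaaaab` → match
D. `cdbbaaaaaab` → match
E → no match
F. `cb` → match
G. `ccdcaaaadb` → no match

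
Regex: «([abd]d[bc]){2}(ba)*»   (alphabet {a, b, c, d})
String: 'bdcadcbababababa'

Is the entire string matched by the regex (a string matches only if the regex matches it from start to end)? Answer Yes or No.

Yes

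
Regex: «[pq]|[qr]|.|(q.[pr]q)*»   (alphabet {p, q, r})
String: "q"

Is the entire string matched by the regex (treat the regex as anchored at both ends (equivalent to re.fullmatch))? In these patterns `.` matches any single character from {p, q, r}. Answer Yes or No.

Yes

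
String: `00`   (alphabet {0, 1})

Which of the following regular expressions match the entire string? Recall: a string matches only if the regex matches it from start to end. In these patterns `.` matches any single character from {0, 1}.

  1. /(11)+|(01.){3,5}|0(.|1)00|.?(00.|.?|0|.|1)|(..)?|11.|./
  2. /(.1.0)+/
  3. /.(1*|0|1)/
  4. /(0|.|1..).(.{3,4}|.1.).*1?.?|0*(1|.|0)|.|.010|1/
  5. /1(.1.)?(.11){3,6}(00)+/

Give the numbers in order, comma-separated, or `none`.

1 → match
2 → no match
3 → match
4 → match
5 → no match — must start with `1`

1, 3, 4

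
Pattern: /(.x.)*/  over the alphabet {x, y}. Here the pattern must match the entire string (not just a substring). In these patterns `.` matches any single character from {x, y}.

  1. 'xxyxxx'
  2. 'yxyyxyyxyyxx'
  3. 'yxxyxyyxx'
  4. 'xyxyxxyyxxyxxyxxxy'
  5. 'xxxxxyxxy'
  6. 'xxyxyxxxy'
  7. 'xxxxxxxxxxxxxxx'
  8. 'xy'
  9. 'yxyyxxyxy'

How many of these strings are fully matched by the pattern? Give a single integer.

1 → match
2 → match
3 → match
4 → no match
5 → match
6 → no match
7 → match
8 → no match
9 → match
Total matched: 6

6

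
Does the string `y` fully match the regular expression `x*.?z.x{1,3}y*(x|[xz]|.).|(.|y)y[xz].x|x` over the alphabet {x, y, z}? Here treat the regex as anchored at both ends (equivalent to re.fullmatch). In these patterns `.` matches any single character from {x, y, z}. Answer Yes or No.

No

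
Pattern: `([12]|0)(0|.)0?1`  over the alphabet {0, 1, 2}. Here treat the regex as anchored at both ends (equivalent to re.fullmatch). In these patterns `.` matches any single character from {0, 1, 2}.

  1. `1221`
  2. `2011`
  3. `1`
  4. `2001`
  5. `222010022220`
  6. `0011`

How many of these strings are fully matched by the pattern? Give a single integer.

1 → no match
2 → no match
3 → no match
4 → match
5 → no match — must end with `1`
6 → no match
Total matched: 1

1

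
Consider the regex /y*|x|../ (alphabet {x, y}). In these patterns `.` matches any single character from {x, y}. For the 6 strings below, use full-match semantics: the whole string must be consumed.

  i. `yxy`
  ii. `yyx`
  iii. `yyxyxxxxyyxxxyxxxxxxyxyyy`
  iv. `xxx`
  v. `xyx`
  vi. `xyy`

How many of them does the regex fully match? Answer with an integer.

0

i. `yxy` → no match
ii. `yyx` → no match
iii → no match
iv. `xxx` → no match
v. `xyx` → no match
vi. `xyy` → no match
Total matched: 0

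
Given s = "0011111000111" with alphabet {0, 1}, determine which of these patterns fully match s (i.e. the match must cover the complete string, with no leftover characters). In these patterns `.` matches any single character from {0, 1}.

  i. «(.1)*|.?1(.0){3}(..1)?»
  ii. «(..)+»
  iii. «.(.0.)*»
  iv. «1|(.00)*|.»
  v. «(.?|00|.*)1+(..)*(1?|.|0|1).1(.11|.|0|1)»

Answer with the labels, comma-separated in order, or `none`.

i → no match
ii → no match
iii → no match
iv → no match
v → match

v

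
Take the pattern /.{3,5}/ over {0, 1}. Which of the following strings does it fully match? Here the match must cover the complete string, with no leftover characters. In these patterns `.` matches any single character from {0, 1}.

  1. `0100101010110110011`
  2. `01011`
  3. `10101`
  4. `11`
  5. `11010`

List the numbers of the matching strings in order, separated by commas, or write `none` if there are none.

1 → no match
2 → match
3 → match
4 → no match
5 → match

2, 3, 5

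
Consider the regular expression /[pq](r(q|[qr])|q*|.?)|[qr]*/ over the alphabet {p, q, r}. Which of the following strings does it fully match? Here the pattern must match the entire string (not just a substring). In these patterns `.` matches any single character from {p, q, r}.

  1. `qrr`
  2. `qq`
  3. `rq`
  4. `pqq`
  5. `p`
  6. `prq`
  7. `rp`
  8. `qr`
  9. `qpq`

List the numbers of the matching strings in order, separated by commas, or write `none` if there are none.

1, 2, 3, 4, 5, 6, 8

1 → match
2 → match
3 → match
4 → match
5 → match
6 → match
7 → no match
8 → match
9 → no match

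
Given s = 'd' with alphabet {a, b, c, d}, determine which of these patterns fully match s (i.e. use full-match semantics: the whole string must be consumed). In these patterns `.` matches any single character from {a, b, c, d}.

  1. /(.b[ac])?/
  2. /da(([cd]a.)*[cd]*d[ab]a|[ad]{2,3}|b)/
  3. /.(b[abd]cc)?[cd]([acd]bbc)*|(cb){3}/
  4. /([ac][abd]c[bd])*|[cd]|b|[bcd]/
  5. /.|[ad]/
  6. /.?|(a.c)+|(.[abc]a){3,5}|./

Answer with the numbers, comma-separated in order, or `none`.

1 → no match
2 → no match — must start with 'da'
3 → no match
4 → match
5 → match
6 → match

4, 5, 6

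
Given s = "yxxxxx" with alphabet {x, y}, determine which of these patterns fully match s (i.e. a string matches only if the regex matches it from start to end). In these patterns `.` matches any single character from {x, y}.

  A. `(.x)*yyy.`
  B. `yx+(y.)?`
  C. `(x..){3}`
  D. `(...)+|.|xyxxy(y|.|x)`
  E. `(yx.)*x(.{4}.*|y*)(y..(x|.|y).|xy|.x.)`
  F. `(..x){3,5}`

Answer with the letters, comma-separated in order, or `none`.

B, D

A → no match
B → match
C → no match — must start with "x"
D → match
E → no match
F → no match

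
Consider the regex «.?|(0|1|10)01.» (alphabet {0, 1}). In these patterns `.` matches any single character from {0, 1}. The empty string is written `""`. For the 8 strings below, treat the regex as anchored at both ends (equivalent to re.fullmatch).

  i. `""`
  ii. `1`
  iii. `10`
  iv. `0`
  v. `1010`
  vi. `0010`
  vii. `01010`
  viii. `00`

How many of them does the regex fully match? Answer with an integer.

5

i → match
ii → match
iii → no match
iv → match
v → match
vi → match
vii → no match
viii → no match
Total matched: 5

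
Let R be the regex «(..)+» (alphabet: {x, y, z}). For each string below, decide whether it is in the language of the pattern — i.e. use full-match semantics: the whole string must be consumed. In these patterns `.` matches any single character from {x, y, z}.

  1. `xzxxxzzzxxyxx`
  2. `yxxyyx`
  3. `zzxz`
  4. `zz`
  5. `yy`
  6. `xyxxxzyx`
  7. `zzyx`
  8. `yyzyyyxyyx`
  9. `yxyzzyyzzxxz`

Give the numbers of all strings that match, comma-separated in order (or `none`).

1 → no match
2 → match
3 → match
4 → match
5 → match
6 → match
7 → match
8 → match
9 → match

2, 3, 4, 5, 6, 7, 8, 9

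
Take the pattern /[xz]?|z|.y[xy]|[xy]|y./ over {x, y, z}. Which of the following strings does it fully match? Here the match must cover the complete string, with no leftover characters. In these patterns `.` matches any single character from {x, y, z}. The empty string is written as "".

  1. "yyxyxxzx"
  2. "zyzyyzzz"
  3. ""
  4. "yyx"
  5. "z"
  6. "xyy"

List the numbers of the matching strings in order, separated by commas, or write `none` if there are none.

3, 4, 5, 6

1. "yyxyxxzx" → no match
2. "zyzyyzzz" → no match
3. "" → match
4. "yyx" → match
5. "z" → match
6. "xyy" → match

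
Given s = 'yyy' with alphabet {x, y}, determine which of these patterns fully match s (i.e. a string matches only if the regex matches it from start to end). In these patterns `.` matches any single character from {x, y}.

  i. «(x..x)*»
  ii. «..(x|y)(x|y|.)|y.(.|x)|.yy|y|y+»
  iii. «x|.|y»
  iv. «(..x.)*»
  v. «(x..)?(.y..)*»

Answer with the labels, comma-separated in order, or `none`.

ii

i → no match
ii → match
iii → no match
iv → no match
v → no match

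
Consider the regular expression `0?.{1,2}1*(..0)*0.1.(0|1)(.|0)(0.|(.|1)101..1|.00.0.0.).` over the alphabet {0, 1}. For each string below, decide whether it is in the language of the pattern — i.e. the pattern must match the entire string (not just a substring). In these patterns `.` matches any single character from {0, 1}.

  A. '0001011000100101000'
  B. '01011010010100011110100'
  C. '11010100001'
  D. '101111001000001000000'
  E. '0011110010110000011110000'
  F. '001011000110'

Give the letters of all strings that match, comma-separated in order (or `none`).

A → match
B → no match
C. '11010100001' → no match
D → no match
E → match
F. '001011000110' → no match

A, E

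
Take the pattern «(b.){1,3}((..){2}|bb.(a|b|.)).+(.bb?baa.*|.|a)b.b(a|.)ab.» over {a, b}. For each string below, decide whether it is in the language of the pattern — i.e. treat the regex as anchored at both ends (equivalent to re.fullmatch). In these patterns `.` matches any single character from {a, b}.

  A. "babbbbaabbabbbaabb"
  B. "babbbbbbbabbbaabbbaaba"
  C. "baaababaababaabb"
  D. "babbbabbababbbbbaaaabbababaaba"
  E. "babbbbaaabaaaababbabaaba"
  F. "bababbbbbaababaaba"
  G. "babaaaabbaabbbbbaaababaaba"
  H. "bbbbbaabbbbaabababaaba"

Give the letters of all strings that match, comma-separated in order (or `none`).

A, B, C, D, E, F, G, H

A → match
B → match
C → match
D → match
E → match
F → match
G → match
H → match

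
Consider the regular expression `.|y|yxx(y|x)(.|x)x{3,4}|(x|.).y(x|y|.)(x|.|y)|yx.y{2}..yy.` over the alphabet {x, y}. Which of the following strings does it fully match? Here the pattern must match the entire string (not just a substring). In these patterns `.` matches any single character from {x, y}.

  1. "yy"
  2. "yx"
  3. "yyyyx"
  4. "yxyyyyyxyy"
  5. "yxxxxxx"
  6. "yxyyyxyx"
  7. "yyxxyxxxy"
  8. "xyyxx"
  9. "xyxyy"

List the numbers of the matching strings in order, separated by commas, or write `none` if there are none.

3, 8

1. "yy" → no match
2. "yx" → no match
3. "yyyyx" → match
4. "yxyyyyyxyy" → no match
5. "yxxxxxx" → no match
6. "yxyyyxyx" → no match
7. "yyxxyxxxy" → no match
8. "xyyxx" → match
9. "xyxyy" → no match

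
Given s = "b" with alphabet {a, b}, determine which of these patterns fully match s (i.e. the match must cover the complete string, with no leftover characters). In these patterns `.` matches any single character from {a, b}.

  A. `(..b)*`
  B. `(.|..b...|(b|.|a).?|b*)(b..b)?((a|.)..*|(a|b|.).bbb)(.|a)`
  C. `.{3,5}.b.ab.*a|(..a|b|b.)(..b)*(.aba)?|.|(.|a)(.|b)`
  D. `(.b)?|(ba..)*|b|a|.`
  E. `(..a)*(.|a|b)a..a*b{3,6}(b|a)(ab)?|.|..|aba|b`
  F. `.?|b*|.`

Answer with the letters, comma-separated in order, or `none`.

C, D, E, F

A → no match
B → no match
C → match
D → match
E → match
F → match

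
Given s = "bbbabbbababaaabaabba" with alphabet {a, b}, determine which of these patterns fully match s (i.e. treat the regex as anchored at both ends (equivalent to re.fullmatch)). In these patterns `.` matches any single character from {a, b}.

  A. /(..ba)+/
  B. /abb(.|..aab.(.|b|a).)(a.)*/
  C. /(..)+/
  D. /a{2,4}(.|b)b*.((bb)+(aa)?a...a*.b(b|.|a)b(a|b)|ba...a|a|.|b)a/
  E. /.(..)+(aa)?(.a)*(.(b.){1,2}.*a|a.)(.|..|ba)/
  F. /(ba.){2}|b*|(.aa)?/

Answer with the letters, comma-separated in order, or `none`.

A, C

A → match
B → no match — must start with "abb"
C → match
D → no match — must start with "a"
E → no match
F → no match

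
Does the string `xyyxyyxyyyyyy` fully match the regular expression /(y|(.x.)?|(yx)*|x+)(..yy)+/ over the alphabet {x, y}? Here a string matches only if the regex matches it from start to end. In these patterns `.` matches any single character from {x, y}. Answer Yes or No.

No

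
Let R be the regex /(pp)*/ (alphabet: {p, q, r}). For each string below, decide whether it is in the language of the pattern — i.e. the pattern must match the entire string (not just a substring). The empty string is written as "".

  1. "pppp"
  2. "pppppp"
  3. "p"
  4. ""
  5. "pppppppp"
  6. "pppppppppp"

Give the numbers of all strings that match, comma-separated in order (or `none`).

1, 2, 4, 5, 6

1 → match
2 → match
3 → no match
4 → match
5 → match
6 → match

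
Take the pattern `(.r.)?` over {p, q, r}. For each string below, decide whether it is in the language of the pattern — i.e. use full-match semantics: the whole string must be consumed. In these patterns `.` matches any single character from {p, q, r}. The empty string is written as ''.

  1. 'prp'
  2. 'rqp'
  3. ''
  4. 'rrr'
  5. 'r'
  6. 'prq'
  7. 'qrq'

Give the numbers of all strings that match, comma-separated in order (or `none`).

1 → match
2 → no match
3 → match
4 → match
5 → no match
6 → match
7 → match

1, 3, 4, 6, 7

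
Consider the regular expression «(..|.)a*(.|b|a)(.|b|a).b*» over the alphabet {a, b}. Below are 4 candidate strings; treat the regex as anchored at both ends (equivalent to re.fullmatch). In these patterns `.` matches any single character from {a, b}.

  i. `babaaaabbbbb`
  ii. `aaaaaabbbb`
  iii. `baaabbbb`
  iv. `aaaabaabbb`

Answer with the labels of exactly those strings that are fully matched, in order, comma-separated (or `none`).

ii, iii, iv

i → no match
ii → match
iii → match
iv → match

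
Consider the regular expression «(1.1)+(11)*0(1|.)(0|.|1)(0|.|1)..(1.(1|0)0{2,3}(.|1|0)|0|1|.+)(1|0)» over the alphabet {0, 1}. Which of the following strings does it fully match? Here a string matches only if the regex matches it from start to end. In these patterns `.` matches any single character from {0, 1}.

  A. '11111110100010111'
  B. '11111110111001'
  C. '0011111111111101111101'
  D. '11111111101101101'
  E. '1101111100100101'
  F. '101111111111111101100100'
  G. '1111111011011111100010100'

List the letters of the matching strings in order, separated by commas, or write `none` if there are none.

A, D, F, G

A → match
B → no match
C → no match — must start with '1'
D → match
E → no match
F → match
G → match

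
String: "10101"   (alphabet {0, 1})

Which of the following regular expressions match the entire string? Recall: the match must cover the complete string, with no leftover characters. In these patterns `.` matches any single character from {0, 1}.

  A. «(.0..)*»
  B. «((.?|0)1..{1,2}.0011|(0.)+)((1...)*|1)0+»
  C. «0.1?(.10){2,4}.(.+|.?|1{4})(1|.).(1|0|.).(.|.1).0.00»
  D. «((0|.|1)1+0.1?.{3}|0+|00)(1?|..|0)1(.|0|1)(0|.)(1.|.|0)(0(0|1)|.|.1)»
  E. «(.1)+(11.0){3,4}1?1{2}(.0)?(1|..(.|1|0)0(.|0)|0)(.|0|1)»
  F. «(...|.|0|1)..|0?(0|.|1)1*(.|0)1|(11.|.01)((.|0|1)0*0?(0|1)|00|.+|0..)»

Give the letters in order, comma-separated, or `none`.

A → no match
B → no match — must end with "0"
C → no match — must start with "0"
D → no match
E → no match
F → match

F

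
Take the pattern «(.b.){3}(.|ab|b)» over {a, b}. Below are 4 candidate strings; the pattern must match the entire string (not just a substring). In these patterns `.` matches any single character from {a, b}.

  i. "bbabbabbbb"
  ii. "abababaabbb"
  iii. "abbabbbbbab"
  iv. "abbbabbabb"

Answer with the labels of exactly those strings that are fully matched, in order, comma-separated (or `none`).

i, iii

i. "bbabbabbbb" → match
ii. "abababaabbb" → no match
iii. "abbabbbbbab" → match
iv. "abbbabbabb" → no match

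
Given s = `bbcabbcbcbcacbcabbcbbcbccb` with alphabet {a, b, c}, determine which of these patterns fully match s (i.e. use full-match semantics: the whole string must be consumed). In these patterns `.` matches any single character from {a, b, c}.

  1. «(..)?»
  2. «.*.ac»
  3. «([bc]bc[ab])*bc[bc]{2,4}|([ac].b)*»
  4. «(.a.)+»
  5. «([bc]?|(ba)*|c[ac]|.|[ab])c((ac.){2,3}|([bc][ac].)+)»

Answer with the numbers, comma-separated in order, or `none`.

1 → no match
2 → no match — must end with `ac`
3 → match
4 → no match
5 → no match

3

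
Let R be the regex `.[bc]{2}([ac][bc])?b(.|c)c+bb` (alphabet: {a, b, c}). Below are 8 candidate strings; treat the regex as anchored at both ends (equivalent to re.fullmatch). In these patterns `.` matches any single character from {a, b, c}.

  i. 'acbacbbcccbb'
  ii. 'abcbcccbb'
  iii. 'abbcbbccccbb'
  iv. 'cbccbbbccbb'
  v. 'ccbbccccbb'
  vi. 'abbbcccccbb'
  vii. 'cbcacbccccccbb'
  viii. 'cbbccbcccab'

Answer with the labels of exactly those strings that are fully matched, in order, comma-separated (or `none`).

i → match
ii → match
iii → match
iv → match
v → match
vi → match
vii → match
viii → no match — must end with 'cbb'

i, ii, iii, iv, v, vi, vii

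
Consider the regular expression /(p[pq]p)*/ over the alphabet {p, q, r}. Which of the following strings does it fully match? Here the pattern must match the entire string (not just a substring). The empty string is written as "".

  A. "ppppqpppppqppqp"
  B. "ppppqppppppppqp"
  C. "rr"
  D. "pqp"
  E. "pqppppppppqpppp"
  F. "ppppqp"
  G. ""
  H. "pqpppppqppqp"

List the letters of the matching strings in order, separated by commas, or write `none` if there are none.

A, B, D, E, F, G, H

A → match
B → match
C → no match
D → match
E → match
F → match
G → match
H → match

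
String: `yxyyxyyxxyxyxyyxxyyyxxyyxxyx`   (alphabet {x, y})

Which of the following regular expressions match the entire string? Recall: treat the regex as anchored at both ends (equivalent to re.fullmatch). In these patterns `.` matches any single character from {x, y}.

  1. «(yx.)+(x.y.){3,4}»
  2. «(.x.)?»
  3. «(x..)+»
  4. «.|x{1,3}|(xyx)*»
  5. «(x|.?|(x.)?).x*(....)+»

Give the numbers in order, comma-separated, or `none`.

1 → match
2 → no match
3 → no match — must start with `x`
4 → no match
5 → no match

1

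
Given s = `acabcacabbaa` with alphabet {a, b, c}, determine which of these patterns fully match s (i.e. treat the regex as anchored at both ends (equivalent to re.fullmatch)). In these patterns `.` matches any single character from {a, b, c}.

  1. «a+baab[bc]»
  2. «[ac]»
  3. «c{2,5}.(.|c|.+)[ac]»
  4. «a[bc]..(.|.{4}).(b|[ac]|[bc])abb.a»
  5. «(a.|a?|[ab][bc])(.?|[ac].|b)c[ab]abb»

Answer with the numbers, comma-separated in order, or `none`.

4

1 → no match
2 → no match
3 → no match — must start with `c`
4 → match
5 → no match — must end with `abb`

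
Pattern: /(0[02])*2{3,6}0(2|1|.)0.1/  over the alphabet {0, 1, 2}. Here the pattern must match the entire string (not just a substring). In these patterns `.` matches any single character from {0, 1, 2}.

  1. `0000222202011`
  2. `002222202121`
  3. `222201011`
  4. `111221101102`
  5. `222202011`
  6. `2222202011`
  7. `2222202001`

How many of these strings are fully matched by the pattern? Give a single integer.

1 → match
2 → no match
3 → match
4 → no match — must end with `1`
5 → match
6 → match
7 → match
Total matched: 5

5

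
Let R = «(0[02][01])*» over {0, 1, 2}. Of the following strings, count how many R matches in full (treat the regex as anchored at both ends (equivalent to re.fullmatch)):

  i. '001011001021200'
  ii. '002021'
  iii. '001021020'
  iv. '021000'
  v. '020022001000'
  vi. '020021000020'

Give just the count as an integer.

i → no match
ii. '002021' → no match
iii. '001021020' → match
iv. '021000' → match
v. '020022001000' → no match
vi. '020021000020' → match
Total matched: 3

3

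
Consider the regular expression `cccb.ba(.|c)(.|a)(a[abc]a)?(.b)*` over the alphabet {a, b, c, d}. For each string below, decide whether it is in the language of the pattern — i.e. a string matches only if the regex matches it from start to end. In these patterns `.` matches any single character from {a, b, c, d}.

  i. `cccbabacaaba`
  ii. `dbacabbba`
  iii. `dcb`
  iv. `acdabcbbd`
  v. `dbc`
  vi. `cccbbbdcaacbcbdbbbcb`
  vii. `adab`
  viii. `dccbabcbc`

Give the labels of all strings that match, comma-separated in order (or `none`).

i

i → match
ii → no match — must start with `cccb`
iii → no match — must start with `cccb`
iv → no match — must start with `cccb`
v → no match — must start with `cccb`
vi → no match
vii → no match — must start with `cccb`
viii → no match — must start with `cccb`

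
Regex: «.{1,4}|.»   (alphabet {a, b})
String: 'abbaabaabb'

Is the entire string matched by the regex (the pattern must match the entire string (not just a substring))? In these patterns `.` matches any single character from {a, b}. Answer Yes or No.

No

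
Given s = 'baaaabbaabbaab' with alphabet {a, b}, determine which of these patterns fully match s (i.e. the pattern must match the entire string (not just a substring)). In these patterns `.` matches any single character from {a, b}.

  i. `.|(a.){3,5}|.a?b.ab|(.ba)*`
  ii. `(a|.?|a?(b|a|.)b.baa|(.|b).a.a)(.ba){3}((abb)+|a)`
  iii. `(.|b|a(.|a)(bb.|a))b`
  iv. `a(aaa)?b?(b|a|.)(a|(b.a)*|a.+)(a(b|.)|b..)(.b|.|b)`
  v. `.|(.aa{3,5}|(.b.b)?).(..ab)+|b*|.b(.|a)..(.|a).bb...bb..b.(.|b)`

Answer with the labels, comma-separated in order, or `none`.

i → no match
ii → no match
iii → no match
iv → no match — must start with 'a'
v → match

v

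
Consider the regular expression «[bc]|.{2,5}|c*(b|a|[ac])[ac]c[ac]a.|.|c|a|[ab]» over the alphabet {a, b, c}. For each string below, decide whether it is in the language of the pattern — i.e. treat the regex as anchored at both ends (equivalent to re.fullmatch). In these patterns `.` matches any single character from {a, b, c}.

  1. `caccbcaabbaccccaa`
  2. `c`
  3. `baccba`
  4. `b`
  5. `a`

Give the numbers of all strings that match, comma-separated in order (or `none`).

2, 4, 5

1 → no match
2. `c` → match
3. `baccba` → no match
4. `b` → match
5. `a` → match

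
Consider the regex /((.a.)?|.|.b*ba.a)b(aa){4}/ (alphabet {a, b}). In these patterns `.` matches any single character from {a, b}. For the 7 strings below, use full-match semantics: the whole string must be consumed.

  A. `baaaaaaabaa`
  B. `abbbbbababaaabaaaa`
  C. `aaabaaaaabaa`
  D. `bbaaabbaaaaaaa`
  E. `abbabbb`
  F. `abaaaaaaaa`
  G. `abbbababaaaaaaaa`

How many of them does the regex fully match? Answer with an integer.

2

A. `baaaaaaabaa` → no match
B → no match
C. `aaabaaaaabaa` → no match
D → no match
E. `abbabbb` → no match — must end with `aa`
F. `abaaaaaaaa` → match
G → match
Total matched: 2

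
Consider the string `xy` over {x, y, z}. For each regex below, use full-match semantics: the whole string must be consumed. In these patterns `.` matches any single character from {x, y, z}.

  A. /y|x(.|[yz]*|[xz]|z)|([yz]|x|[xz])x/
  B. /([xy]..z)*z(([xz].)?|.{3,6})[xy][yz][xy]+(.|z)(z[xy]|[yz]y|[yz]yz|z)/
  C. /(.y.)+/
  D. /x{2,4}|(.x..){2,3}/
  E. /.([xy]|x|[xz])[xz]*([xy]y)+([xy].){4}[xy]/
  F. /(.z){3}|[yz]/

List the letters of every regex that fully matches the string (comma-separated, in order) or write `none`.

A → match
B → no match
C → no match
D → no match
E → no match
F → no match

A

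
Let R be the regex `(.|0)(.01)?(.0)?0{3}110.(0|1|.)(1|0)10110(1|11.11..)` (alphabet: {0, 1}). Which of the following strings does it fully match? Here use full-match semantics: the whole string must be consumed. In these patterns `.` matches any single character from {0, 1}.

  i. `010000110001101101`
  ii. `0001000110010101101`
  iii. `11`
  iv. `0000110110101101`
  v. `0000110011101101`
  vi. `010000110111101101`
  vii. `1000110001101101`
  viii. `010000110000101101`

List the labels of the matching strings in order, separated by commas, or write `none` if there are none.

i → match
ii → match
iii → no match
iv → match
v → match
vi → match
vii → match
viii → match

i, ii, iv, v, vi, vii, viii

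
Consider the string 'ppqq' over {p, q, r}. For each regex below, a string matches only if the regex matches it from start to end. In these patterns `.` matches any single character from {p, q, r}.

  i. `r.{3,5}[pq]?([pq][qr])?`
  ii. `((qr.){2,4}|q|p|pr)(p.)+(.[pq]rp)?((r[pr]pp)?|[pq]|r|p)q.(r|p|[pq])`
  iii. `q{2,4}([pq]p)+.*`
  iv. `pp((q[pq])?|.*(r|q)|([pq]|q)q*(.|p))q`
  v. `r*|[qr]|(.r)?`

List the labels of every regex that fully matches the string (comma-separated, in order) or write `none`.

i → no match — must start with 'r'
ii → no match
iii → no match — must start with 'q'
iv → match
v → no match

iv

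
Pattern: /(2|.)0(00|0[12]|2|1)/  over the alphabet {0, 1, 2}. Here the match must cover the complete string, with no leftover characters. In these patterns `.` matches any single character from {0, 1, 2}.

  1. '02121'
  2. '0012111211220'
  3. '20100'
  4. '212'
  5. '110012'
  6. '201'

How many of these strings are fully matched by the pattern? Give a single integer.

1 → no match
2 → no match
3 → no match
4 → no match
5 → no match
6 → match
Total matched: 1

1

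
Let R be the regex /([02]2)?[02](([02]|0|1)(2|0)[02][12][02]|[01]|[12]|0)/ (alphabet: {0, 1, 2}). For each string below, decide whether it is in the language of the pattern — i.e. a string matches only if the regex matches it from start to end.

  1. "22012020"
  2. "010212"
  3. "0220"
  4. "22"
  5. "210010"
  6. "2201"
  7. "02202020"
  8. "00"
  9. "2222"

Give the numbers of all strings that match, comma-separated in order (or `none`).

1 → match
2 → match
3 → match
4 → match
5 → match
6 → match
7 → match
8 → match
9 → match

1, 2, 3, 4, 5, 6, 7, 8, 9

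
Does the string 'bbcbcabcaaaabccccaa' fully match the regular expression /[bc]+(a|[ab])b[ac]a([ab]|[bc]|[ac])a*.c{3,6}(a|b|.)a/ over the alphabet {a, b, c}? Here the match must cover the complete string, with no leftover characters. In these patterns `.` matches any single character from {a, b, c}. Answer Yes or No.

Yes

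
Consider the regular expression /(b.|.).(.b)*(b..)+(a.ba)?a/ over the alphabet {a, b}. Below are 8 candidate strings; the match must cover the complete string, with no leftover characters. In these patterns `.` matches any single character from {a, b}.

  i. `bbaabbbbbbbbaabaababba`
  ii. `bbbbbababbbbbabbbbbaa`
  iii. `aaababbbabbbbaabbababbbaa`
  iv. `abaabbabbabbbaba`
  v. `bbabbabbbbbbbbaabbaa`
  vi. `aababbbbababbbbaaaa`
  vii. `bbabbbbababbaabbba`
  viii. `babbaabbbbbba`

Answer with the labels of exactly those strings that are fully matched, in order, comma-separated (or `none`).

ii, iii, v, vii, viii

i → no match
ii → match
iii → match
iv → no match
v → match
vi → no match
vii → match
viii → match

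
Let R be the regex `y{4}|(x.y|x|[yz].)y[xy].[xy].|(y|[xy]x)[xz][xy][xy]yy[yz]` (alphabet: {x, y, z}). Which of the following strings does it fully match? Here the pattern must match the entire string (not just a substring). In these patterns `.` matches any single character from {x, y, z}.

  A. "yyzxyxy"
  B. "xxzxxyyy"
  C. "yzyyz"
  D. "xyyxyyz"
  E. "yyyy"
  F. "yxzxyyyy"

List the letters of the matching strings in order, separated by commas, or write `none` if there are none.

A. "yyzxyxy" → no match
B. "xxzxxyyy" → match
C. "yzyyz" → no match
D. "xyyxyyz" → no match
E. "yyyy" → match
F. "yxzxyyyy" → match

B, E, F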